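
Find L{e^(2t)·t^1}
First shifting: L{e^(at)f(t)} = F(s-a)
L{t^1} = 1/s^2
Shift s → s-2: 1/(s-2)^2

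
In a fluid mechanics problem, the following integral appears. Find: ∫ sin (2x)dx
Using substitution u=2x: ∫ sin(u) du/2=-cos(u)/2 + C

Answer: (-1/2)cos(2x) + C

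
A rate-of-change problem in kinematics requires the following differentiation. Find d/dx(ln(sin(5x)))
Chain rule: d/dx[ln(u)]=u'/u where u=sin(5x)
u'=5cos(5x)

Answer: (5cos(5x))/(sin(5x))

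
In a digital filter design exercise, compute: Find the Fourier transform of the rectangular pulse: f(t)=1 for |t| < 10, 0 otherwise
F(omega) = integral from -10 to 10 of e^(-j * omega * t) dt
= 2 * sin(10 * omega)/omega = 20 * sinc(10 * omega/pi)

Answer: 2 * sin(10 * omega)/omega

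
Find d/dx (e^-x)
Chain rule: d/dx[e^u]=e^u · u' where u=-x
u'=-1

Answer: -1·e^-x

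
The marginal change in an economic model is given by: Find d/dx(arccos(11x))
d/dx[arccos(u)] = -u'/√(1-u²), u = 11x, u' = 11

Answer: -11/√(1-121x²)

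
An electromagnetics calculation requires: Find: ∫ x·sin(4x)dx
By parts: u = x, dv = sin(4x) dx
du = dx, v = -cos(4x)/4
= -x·cos(4x)/4+sin(4x)/4²+C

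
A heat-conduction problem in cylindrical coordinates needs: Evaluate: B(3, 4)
B(x,y) = Γ(x)Γ(y)/Γ(x + y) = (x-1)!(y-1)!/(x + y-1)!
B(3,4) = 2!·3!/6! = 1/60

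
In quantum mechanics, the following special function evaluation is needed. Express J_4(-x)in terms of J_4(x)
For integer n: J_n(-x) = (-1)^n J_n(x)
With n = 4: J_4(-x) = (-1)^4 J_4(x) = J_4(x)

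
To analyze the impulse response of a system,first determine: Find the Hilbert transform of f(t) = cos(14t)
The Hilbert transform shifts each frequency component by -pi/2.
H{cos(wt)}=sin(wt)
With w=14: H{cos(14t)}=sin(14t)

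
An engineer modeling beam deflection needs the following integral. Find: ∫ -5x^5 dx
Using power rule: ∫ -5x^5 dx=-5/6 x^6+C=(-5/6)x^6+C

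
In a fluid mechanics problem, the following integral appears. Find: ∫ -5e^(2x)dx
Since d/dx[e^(2x)] = 2e^(2x), we get -5/2 e^(2x) + C

Answer: (-5/2)e^(2x) + C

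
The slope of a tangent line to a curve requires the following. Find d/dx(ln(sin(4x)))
Chain rule: d/dx[ln(u)] = u'/u where u = sin(4x)
u' = 4cos(4x)

Answer: (4cos(4x))/(sin(4x))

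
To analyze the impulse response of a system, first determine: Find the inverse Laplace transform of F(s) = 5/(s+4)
L^(-1){5/(s-a)} = c·e^(at)
Here a = -4, c = 5

Answer: 5e^(-4t)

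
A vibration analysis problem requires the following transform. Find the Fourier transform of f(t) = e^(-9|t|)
Using the standard pair: F{e^(-a|t|)}=2a/(a^2+omega^2)
With a=9: F(omega)=18/(81+omega^2)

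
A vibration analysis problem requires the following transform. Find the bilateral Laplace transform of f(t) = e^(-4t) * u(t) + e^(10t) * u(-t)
For e^(-4t)*u(t): L=1/(s+4), Re(s) > -4
For e^(10t)*u(-t): L=-1/(s-10), Re(s) < 10
Combined: F(s)=1/(s+4)-1/(s-10), -4 < Re(s) < 10

Answer: 1/(s+4)-1/(s-10), ROC: -4 < Re(s) < 10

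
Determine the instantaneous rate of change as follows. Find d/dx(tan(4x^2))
Chain rule: d/dx[tan(u)]=sec²(u)·u' where u=4x^2
u'=8x

Answer: 8x·sec²(4x^2)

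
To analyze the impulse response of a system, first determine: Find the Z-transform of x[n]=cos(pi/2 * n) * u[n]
Z{cos(w0*n)*u[n]}=z(z - cos(w0))/(z^2 - 2z*cos(w0) + 1)
With w0=pi/2: X(z)=z(z - cos(pi/2))/(z^2 - 2z*cos(pi/2) + 1)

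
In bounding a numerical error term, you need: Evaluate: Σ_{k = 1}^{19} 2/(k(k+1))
Partial fractions: 2/(k(k+1)) = 2/k - 2/(k+1)
Telescoping sum: 2(1-1/20) = 2·19/20

Answer: 19/10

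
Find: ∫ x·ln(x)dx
By parts: u=ln(x), dv=x dx
du=1/x dx, v=x^2/2
=x^2·ln(x)/2 - ∫ x/2 dx
=x^2·ln(x)/2 - x^2/4 + C

Answer: x^2(ln(x)/2 - 1/4) + C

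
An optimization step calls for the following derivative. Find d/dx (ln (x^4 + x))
Chain rule: d/dx[ln(u)]=u'/u where u=x^4+x
u'=4x^3+1

Answer: (4x^3+1)/(x^4+x)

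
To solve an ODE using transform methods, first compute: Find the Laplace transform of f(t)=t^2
L{t^n}=n!/s^(n + 1)
L{t^2}=2!/s^3=2/s^3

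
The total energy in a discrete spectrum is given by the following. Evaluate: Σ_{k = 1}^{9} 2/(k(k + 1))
Partial fractions: 2/(k(k+1))=2/k - 2/(k+1)
Telescoping sum: 2(1-1/10)=2·9/10

Answer: 9/5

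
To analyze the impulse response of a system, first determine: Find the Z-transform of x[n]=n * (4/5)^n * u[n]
Using the property Z{n*a^n*u[n]} = az/(z-a)^2
With a = 4/5: X(z) = (4/5)z/(z - 4/5)^2, |z| > 4/5

Answer: (4/5)z/(z - 4/5)^2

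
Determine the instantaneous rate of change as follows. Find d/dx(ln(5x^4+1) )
Chain rule: d/dx[ln(u)]=u'/u where u=5x^4+1
u'=20x^3

Answer: (20x^3)/(5x^4+1)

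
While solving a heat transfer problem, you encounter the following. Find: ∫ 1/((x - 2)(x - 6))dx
Partial fractions: 1/((x-2)(x-6)) = A/(x-2) + B/(x-6)
A = -1/4, B = 1/4
∫ [-1/4· 1/(x-2) + 1/4· 1/(x-6)] dx
= (1/4)[ln|x-6| - ln|x-2|] + C

Answer: (1/4)·ln|(x-6)/(x-2)| + C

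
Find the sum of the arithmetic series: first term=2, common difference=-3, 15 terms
Last term: a_n=2+(15-1)·-3=-40
Sum=n(a_1+a_n)/2=15(2+(-40))/2=-285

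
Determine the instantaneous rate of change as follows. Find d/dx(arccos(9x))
d/dx[arccos(u)]=-u'/√(1-u²), u=9x, u'=9

Answer: -9/√(1 - 81x²)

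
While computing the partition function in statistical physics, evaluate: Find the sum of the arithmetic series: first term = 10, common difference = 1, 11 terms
Last term: a_n = 10+(11-1)·1 = 20
Sum = n(a_1+a_n)/2 = 11(10+20)/2 = 165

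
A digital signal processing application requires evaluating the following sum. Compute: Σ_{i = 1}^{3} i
Using formula: Σ i^1=n(n+1)/2=3·4/2=6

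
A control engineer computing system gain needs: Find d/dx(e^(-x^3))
Chain rule: d/dx[e^u]=e^u · u' where u=-x^3
u'=-3x^2

Answer: -3x^2·e^(-x^3)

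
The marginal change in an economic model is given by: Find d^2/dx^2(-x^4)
Apply power rule 2 times:
d^1: -4x^3
d^2: -12x^2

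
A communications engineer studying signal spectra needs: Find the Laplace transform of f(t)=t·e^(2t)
L{t·e^(at)}=1/(s-a)²
L{t·e^(2t)}=1/(s-2)²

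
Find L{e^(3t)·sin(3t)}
First shifting: L{e^(at)f(t)} = F(s-a)
L{sin(3t)} = 3/(s²+9)
Shift: 3/((s-3)²+9)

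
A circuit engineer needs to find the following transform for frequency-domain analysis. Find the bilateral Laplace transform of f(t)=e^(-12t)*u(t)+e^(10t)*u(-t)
For e^(-12t)*u(t): L = 1/(s + 12), Re(s) > -12
For e^(10t)*u(-t): L = -1/(s-10), Re(s) < 10
Combined: F(s) = 1/(s + 12) - 1/(s-10), -12 < Re(s) < 10

Answer: 1/(s + 12) - 1/(s-10), ROC: -12 < Re(s) < 10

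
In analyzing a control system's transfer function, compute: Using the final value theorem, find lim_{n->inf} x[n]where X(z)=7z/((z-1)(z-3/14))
Final value theorem: lim x[n] = lim_{z->1} (z-1)*X(z)
(z-1)*X(z) = 7z/(z-3/14)
As z->1: 7/(1 - 3/14) = 7/(11/14) = 98/11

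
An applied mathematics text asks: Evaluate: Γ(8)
Γ(n) = (n-1)! for positive integers
Γ(8) = 7! = 5040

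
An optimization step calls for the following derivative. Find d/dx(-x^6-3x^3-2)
Power rule: d/dx(ax^n) = n·a·x^(n-1)
Term by term: -6·x^5-9·x^2

Answer: -6x^5-9x^2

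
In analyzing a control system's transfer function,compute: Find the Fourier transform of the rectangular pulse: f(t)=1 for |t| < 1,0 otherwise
F(omega) = integral from -1 to 1 of e^(-j*omega*t) dt
= 2*sin(1*omega)/omega = 2*sinc(1*omega/pi)

Answer: 2*sin(1*omega)/omega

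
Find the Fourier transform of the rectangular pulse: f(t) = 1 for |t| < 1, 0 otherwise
F(omega)=integral from -1 to 1 of e^(-j*omega*t) dt
=2*sin(1*omega)/omega=2*sinc(1*omega/pi)

Answer: 2*sin(1*omega)/omega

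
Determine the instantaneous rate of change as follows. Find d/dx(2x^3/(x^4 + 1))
Quotient rule: (f/g)'=(f'g - fg')/g²
f=2x^3, f'=6x^2
g=x^4 + 1, g'=4x^3

Answer: (6x^2·(x^4 + 1) - 8x^6)/(x^4 + 1)²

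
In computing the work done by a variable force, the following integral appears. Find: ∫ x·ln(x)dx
By parts: u = ln(x), dv = x dx
du = 1/x dx, v = x^2/2
= x^2·ln(x)/2 - ∫ x/2 dx
= x^2·ln(x)/2 - x^2/4+C

Answer: x^2(ln(x)/2-1/4)+C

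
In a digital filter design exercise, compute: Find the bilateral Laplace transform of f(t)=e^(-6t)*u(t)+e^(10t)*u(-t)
For e^(-6t)*u(t): L = 1/(s + 6), Re(s) > -6
For e^(10t)*u(-t): L = -1/(s-10), Re(s) < 10
Combined: F(s) = 1/(s + 6) - 1/(s-10), -6 < Re(s) < 10

Answer: 1/(s + 6) - 1/(s-10), ROC: -6 < Re(s) < 10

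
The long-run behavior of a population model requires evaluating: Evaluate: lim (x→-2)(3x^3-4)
Polynomial is continuous, so substitute x=-2:
3·(-2)^3 - 4=-28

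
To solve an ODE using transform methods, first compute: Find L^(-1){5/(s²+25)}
L^(-1){w/(s² + w²)}=sin(wt)
Here w=5

Answer: sin(5t)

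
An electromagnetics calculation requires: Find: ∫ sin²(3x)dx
Using identity sin²(u)=(1 - cos(2u))/2:
∫ (1 - cos(6x))/2 dx=x/2 - sin(6x)/12+C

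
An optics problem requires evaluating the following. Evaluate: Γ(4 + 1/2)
Γ(n+1/2) = (2n)!√π/(4^n·n!)
= 40320√π/(256·24) = (105/16)·√π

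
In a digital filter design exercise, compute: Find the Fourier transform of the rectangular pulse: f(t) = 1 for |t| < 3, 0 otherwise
F(omega)=integral from -3 to 3 of e^(-j*omega*t) dt
=2*sin(3*omega)/omega=6*sinc(3*omega/pi)

Answer: 2*sin(3*omega)/omega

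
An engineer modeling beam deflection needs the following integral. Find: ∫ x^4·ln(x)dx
By parts: u=ln(x), dv=x^4 dx
du=1/x dx, v=x^5/5
=x^5·ln(x)/5 - ∫ x^4/5 dx
=x^5·ln(x)/5 - x^5/25+C

Answer: x^5(ln(x)/5-1/25)+C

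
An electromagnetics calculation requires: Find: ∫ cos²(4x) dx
Using identity cos²(u)=(1 + cos(2u))/2:
∫ (1 + cos(8x))/2 dx=x/2 + sin(8x)/16 + C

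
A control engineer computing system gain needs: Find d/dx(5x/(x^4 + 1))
Quotient rule: (f/g)'=(f'g - fg')/g²
f=5x, f'=5
g=x^4 + 1, g'=4x^3

Answer: (5·(x^4 + 1) - 20x^4)/(x^4 + 1)²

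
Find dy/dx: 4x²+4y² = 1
Differentiate: 8x + 8y·(dy/dx)=0
dy/dx=-8x/(8y)=-1·(x/y)

Answer: dy/dx=-1·(x/y)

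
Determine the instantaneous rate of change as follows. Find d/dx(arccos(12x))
d/dx[arccos(u)] = -u'/√(1-u²), u = 12x, u' = 12

Answer: -12/√(1-144x²)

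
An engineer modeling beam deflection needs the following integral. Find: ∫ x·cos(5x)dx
By parts: u = x, dv = cos(5x) dx
du = dx, v = sin(5x)/5
= x·sin(5x)/5 + cos(5x)/5² + C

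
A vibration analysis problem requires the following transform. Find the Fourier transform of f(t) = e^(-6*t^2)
The Fourier transform of a Gaussian e^(-a * t^2) is sqrt(pi/a) * e^(-omega^2/(4a)).
With a = 6: F(omega) = sqrt(pi/6) * e^(-omega^2/24)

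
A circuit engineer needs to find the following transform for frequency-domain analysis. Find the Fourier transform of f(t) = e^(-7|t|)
Using the standard pair: F{e^(-a|t|)} = 2a/(a^2 + omega^2)
With a = 7: F(omega) = 14/(49 + omega^2)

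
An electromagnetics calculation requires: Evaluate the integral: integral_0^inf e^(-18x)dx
integral_0^inf e^(-18x) dx=[-1/18 * e^(-18x)]_0^inf
=0 - (-1/18)=1/18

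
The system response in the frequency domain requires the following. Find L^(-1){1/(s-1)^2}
L^(-1){1/(s-a)^n} = t^(n-1)·e^(at)/(n-1)!
Here a = 1, n = 2: t^1·e^(t)/1

Answer: t·e^(t)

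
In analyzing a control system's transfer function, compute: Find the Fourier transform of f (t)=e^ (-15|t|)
Using the standard pair: F{e^(-a|t|)} = 2a/(a^2 + omega^2)
With a = 15: F(omega) = 30/(225 + omega^2)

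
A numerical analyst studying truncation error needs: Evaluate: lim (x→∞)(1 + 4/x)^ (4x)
Rewrite as [(1 + 4/x)^x]^4.
lim(1 + 4/x)^x=e^4, so limit=(e^4)^4=e^16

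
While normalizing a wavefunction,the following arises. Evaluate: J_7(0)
J_n(0) = 0 for all n > 0 (Bessel function of first kind)
J_7(0) = 0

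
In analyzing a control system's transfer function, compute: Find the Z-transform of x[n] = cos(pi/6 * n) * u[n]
Z{cos(w0 * n) * u[n]} = z(z - cos(w0))/(z^2 - 2z * cos(w0) + 1)
With w0 = pi/6: X(z) = z(z - cos(pi/6))/(z^2 - 2z * cos(pi/6) + 1)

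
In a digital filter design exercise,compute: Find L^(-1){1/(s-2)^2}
L^(-1){1/(s-a)^n}=t^(n-1)·e^(at)/(n-1)!
Here a=2, n=2: t^1·e^(2t)/1

Answer: t·e^(2t)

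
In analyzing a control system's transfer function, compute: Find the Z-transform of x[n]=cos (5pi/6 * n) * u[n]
Z{cos(w0 * n) * u[n]}=z(z - cos(w0))/(z^2 - 2z * cos(w0) + 1)
With w0=5pi/6: X(z)=z(z - cos(5pi/6))/(z^2 - 2z * cos(5pi/6) + 1)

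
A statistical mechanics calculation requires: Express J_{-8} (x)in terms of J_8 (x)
For integer n: J_{-n}(x) = (-1)^n J_n(x)
With n = 8: J_{-8}(x) = (-1)^8 J_8(x) = J_8(x)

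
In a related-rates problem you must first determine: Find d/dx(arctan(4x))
d/dx[arctan(u)] = u'/(1 + u²), u = 4x, u' = 4

Answer: 4/(1 + 16x²)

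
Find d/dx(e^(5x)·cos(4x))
Product rule: (fg)'=f'g+fg'
f=e^(5x), f'=5·e^(5x)
g=cos(4x), g'=-4·sin(4x)

Answer: 5·e^(5x)·cos(4x)-4·e^(5x)·sin(4x)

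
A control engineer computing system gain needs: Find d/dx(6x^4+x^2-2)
Power rule: d/dx(ax^n) = n·a·x^(n-1)
Term by term: 24·x^3 + 2·x

Answer: 24x^3 + 2x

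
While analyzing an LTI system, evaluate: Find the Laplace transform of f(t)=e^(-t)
L{e^(at)} = 1/(s-a)
L{e^(-t)} = 1/(s+1)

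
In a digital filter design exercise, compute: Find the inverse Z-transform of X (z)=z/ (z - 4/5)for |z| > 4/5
Standard pair: z/(z-a) <-> a^n*u[n] for causal signals
With a=4/5: x[n]=(4/5)^n*u[n]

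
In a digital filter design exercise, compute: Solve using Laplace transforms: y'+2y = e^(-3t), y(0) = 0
Take L: sY - 0 + 2Y=1/(s + 3)
Y(s + 2)=1/(s + 3) + 0
Y=1/((s + 3)(s + 2)) + 0/(s + 2)
Partial fractions: 1/((s + 3)(s + 2))=-1/(s + 3) + 1/(s + 2)
So Y=-1/(s + 3) + 1/(s + 2)
Inverse Laplace transform (L^(-1){1/(s + 3)}=e^(-3t), L^(-1){1/(s + 2)}=e^(-2t)):

Answer: y(t)=-1·e^(-3t) + e^(-2t)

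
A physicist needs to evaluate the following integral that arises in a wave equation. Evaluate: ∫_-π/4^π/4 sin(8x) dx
Antiderivative: -cos(8x)/8
Evaluate at bounds: [-cos(8·π/4)/8] - [-cos(8·-π/4)/8]
= (-(1)+(1))/8 = 0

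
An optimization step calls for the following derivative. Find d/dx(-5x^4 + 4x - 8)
Power rule: d/dx(ax^n)=n·a·x^(n-1)
Term by term: -20·x^3+4

Answer: -20x^3+4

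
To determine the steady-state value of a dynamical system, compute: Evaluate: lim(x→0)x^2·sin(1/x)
Squeeze theorem: -|x^2| ≤ x^2·sin(1/x) ≤ |x^2|
Since x^2 → 0 as x → 0, by squeeze theorem the limit is 0

Answer: 0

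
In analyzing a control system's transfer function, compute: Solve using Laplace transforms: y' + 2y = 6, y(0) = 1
Take L of both sides: sY(s) - 1 + 2Y(s)=6/s
Y(s)(s + 2)=6/s + 1
Y(s)=6/(s(s + 2)) + 1/(s + 2)
Partial fractions: 6/(s(s + 2))=3/s - 3/(s + 2)
So Y(s)=3/s - 2/(s + 2)
Inverse transform (L^(-1){1/s}=1, L^(-1){1/(s + 2)}=e^(-2t)):

Answer: y(t)=3 - 2·e^(-2t)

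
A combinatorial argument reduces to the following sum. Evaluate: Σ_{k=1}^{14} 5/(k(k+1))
Partial fractions: 5/(k(k + 1)) = 5/k - 5/(k + 1)
Telescoping sum: 5(1 - 1/15) = 5·14/15

Answer: 14/3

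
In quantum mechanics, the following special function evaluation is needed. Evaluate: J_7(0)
J_n(0)=0 for all n > 0 (Bessel function of first kind)
J_7(0)=0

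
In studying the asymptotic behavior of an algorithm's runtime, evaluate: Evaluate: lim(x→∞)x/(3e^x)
Apply L'Hôpital 1 times (∞/∞ each time):
Eventually get 1!/(3e^x) → 0

Answer: 0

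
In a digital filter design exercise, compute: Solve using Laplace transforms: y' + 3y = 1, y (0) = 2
Take L of both sides: sY(s)-2+3Y(s)=1/s
Y(s)(s+3)=1/s+2
Y(s)=1/(s(s+3))+2/(s+3)
Partial fractions: 1/(s(s+3))=(1/3)/s - (1/3)/(s+3)
So Y(s)=(1/3)/s+(5/3)/(s+3)
Inverse transform (L^(-1){1/s}=1, L^(-1){1/(s+3)}=e^(-3t)):

Answer: y(t)=1/3+(5/3)·e^(-3t)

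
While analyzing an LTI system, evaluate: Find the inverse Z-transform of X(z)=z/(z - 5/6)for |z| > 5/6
Standard pair: z/(z-a) <-> a^n*u[n] for causal signals
With a=5/6: x[n]=(5/6)^n*u[n]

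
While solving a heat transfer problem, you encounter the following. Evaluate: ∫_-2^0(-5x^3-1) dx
Step 1: Find antiderivative F(x) = (-5/4)x^4 - x
Step 2: F(0) - F(-2) = 0 - (-18) = 18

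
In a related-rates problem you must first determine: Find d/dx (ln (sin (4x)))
Chain rule: d/dx[ln(u)] = u'/u where u = sin(4x)
u' = 4cos(4x)

Answer: (4cos(4x))/(sin(4x))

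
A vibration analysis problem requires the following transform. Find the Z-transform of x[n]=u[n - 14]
Using the time-shift property: Z{u[n-14]} = z^(-14) * z/(z-1)
= z^(-13)/(z-1)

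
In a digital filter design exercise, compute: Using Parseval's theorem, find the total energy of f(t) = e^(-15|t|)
Parseval's theorem: E = integral |f(t)|^2 dt = (1/2pi) integral |F(omega)|^2 domega
E = integral_{-inf}^{inf} e^(-30|t|) dt = 2 * integral_0^inf e^(-30t) dt = 2/(2 * 15) = 1/15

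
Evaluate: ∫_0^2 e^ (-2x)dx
Antiderivative: (1/(-2))e^(-2x)
Evaluate: (1/(-2))(e^-4-1)

Answer: (e^-4-1)/(-2)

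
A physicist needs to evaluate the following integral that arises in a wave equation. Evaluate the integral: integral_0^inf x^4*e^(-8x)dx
This is a Gamma integral. Substitute u=8x (du=8 dx):
integral_0^inf x^4 * e^(-8x) dx=(1/8^5) integral_0^inf u^4 * e^(-u) du
=Gamma(5)/8^5=4!/8^5=24/32768

Answer: 3/4096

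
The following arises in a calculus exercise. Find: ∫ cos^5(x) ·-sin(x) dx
Let u=cos(x), du=-sin(x) dx
∫ u^5 du=u^6/6 + C

Answer: cos^6(x)/6 + C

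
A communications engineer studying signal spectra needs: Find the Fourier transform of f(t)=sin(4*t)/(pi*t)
sin(W*t)/(pi*t) = (W/pi)*sinc(W*t/pi) is the impulse response of the ideal low-pass filter with cutoff W (here W = 4).
Its Fourier transform is a rectangular function:
F(omega) = 1 for |omega| < 4, 0 otherwise

Answer: rect(omega/8) [i.e., 1 for |omega| < 4, 0 otherwise]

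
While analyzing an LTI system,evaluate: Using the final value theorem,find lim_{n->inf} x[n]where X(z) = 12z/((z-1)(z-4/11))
Final value theorem: lim x[n] = lim_{z->1} (z-1)*X(z)
(z-1)*X(z) = 12z/(z-4/11)
As z->1: 12/(1-4/11) = 12/(7/11) = 132/7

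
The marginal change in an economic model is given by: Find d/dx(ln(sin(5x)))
Chain rule: d/dx[ln(u)] = u'/u where u = sin(5x)
u' = 5cos(5x)

Answer: (5cos(5x))/(sin(5x))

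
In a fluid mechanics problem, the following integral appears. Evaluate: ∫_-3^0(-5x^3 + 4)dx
Step 1: Find antiderivative F(x) = (-5/4)x^4 + 4x
Step 2: F(0) - F(-3) = 0 - (-453/4) = 453/4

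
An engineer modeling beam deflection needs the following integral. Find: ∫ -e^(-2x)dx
Since d/dx[e^(-2x)]=-2e^(-2x), we get 1/2 e^(-2x)+C

Answer: (1/2)e^(-2x)+C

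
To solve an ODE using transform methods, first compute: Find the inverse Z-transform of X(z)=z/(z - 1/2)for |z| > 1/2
Standard pair: z/(z-a) <-> a^n * u[n] for causal signals
With a=1/2: x[n]=(1/2)^n * u[n]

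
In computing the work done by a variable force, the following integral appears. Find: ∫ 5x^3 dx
Using power rule: ∫ 5x^3 dx=5/4 x^4+C=(5/4)x^4+C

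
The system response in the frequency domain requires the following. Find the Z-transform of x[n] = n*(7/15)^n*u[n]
Using the property Z{n * a^n * u[n]} = az/(z-a)^2
With a = 7/15: X(z) = (7/15)z/(z - 7/15)^2, |z| > 7/15

Answer: (7/15)z/(z - 7/15)^2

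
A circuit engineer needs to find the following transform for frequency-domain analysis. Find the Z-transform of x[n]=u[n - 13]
Using the time-shift property: Z{u[n-13]} = z^(-13) * z/(z-1)
= z^(-12)/(z-1)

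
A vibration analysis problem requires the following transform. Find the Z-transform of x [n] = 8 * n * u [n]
Z{n*u[n]} = z/(z-1)^2
By linearity: Z{8*n*u[n]} = 8z/(z-1)^2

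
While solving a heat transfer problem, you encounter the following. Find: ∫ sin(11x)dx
Using substitution u=11x: ∫ sin(u) du/11=-cos(u)/11+C

Answer: (-1/11)cos(11x)+C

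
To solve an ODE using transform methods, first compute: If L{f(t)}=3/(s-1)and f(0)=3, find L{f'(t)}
L{f'(t)}=s·F(s) - f(0)=3s/(s-1) - 3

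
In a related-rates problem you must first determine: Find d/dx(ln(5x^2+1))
Chain rule: d/dx[ln(u)] = u'/u where u = 5x^2+1
u' = 10x

Answer: (10x)/(5x^2+1)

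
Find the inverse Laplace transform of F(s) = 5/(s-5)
L^(-1){5/(s-a)}=c·e^(at)
Here a=5, c=5

Answer: 5e^(5t)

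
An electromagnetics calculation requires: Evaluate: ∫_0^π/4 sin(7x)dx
Antiderivative: -cos(7x)/7
Evaluate at bounds: [-cos(7·π/4)/7] - [-cos(7·0)/7]
= (-(√2/2) + (1))/7 = 1/7 - √2/14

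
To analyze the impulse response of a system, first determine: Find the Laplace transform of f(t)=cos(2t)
L{cos(wt)} = s/(s² + w²)
L{cos(2t)} = s/(s² + 4)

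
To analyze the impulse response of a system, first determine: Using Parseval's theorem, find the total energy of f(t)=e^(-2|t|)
Parseval's theorem: E = integral |f(t)|^2 dt = (1/2pi) integral |F(omega)|^2 domega
E = integral_{-inf}^{inf} e^(-4|t|) dt = 2*integral_0^inf e^(-4t) dt = 2/(2*2) = 1/2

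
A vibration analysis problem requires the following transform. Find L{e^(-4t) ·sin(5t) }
First shifting: L{e^(at)f(t)} = F(s-a)
L{sin(5t)} = 5/(s² + 25)
Shift: 5/((s + 4)² + 25)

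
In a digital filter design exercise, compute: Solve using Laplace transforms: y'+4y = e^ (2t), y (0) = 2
Take L: sY - 2+4Y=1/(s-2)
Y(s+4)=1/(s-2)+2
Y=1/((s-2)(s+4))+2/(s+4)
Partial fractions: 1/((s-2)(s+4))=(1/6)/(s-2) - (1/6)/(s+4)
So Y=(1/6)/(s-2)+(11/6)/(s+4)
Inverse Laplace transform (L^(-1){1/(s-2)}=e^(2t), L^(-1){1/(s+4)}=e^(-4t)):

Answer: y(t)=(1/6)·e^(2t)+(11/6)·e^(-4t)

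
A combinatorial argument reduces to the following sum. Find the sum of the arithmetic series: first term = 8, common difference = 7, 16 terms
Last term: a_n = 8 + (16 - 1)·7 = 113
Sum = n(a_1 + a_n)/2 = 16(8 + 113)/2 = 968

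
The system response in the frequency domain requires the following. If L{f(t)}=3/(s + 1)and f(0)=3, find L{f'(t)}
L{f'(t)} = s·F(s) - f(0) = 3s/(s+1)-3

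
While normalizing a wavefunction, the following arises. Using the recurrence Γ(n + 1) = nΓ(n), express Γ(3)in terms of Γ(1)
Γ(3)=2Γ(2)=2·1Γ(1)=...=2!·Γ(1)=2·Γ(1)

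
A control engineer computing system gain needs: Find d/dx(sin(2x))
Chain rule: d/dx[sin(u)] = cos(u)·u' where u = 2x
u' = 2

Answer: 2·cos(2x)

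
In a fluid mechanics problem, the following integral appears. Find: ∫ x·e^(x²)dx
Let u = x², du = 2x dx
∫ (1/2)e^u du = e^u/2+C

Answer: e^(x²)/2+C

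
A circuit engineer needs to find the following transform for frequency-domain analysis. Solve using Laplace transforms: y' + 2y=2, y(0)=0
Take L of both sides: sY(s) - 0 + 2Y(s) = 2/s
Y(s)(s + 2) = 2/s + 0
Y(s) = 2/(s(s + 2)) + 0/(s + 2)
Partial fractions: 2/(s(s + 2)) = 1/s - 1/(s + 2)
So Y(s) = 1/s - 1/(s + 2)
Inverse transform (L^(-1){1/s} = 1, L^(-1){1/(s + 2)} = e^(-2t)):

Answer: y(t) = 1 - e^(-2t)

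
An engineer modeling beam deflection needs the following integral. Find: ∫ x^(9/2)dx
Power rule: ∫ x^(9/2) dx = x^(11/2)/(11/2) + C

Answer: (2/11)·x^(11/2) + C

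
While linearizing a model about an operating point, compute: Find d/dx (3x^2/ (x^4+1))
Quotient rule: (f/g)' = (f'g - fg')/g²
f = 3x^2, f' = 6x
g = x^4 + 1, g' = 4x^3

Answer: (6x·(x^4 + 1) - 12x^5)/(x^4 + 1)²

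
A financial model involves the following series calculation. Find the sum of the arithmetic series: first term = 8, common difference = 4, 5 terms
Last term: a_n = 8 + (5 - 1)·4 = 24
Sum = n(a_1 + a_n)/2 = 5(8 + 24)/2 = 80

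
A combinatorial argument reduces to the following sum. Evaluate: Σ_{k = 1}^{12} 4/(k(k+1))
Partial fractions: 4/(k(k+1)) = 4/k - 4/(k+1)
Telescoping sum: 4(1-1/13) = 4·12/13

Answer: 48/13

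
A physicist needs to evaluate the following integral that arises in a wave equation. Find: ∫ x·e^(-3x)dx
Integration by parts: u = x, dv = e^(-3x) dx
du = dx, v = e^(-3x)/(-3)
= x·e^(-3x)/(-3) - ∫ e^(-3x)/(-3) dx
= x·e^(-3x)/(-3) - e^(-3x)/9 + C

Answer: e^(-3x)(x/(-3) - 1/9) + C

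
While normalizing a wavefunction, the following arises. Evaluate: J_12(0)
J_n(0) = 0 for all n > 0 (Bessel function of first kind)
J_12(0) = 0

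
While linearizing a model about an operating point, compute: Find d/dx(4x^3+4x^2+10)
Power rule: d/dx(ax^n) = n·a·x^(n-1)
Term by term: 12·x^2 + 8·x

Answer: 12x^2 + 8x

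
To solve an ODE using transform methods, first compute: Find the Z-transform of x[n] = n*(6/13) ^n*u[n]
Using the property Z{n*a^n*u[n]}=az/(z-a)^2
With a=6/13: X(z)=(6/13)z/(z - 6/13)^2, |z| > 6/13

Answer: (6/13)z/(z - 6/13)^2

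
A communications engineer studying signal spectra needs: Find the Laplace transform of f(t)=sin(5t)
L{sin(wt)}=w/(s²+w²)
L{sin(5t)}=5/(s²+25)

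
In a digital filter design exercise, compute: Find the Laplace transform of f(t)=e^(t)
L{e^(at)} = 1/(s-a)
L{e^(t)} = 1/(s-1)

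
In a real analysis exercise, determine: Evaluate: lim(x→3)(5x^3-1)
Polynomial is continuous, so substitute x=3:
5·3^3 - 1=134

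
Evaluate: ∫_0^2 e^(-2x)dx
Antiderivative: (1/(-2))e^(-2x)
Evaluate: (1/(-2))(e^-4-1)

Answer: (e^-4-1)/(-2)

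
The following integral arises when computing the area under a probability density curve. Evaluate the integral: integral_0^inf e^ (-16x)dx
integral_0^inf e^(-16x) dx=[-1/16 * e^(-16x)]_0^inf
=0 - (-1/16)=1/16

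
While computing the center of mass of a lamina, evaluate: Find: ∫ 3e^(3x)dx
Since d/dx[e^(3x)] = 3e^(3x), we get 1 e^(3x) + C

Answer: e^(3x) + C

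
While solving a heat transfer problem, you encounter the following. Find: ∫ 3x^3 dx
Using power rule: ∫ 3x^3 dx = 3/4 x^4+C = (3/4)x^4+C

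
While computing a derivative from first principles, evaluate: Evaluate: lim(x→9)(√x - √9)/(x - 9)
Multiply by conjugate (√x+√9)/(√x+√9):
=(x - 9)/((x - 9)(√x+√9))=1/(√x+√9)
As x → 9: 1/(2√9)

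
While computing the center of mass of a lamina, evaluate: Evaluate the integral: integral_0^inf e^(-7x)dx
integral_0^inf e^(-7x) dx = [-1/7 * e^(-7x)]_0^inf
= 0 - (-1/7) = 1/7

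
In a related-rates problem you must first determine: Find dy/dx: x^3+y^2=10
Differentiate: 3x^2+2y·(dy/dx)=0
dy/dx=-3x^2/(2y)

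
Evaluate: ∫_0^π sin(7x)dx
Antiderivative: -cos(7x)/7
Evaluate at bounds: [-cos(7·π)/7] - [-cos(7·0)/7]
=(-(-1)+(1))/7=2/7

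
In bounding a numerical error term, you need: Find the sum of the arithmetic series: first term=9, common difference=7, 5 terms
Last term: a_n = 9+(5-1)·7 = 37
Sum = n(a_1+a_n)/2 = 5(9+37)/2 = 115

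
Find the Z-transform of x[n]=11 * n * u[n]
Z{n*u[n]} = z/(z-1)^2
By linearity: Z{11*n*u[n]} = 11z/(z-1)^2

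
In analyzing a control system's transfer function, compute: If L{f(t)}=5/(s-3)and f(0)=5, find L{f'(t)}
L{f'(t)} = s·F(s) - f(0) = 5s/(s-3) - 5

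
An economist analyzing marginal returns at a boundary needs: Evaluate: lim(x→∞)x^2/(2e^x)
Apply L'Hôpital 2 times (∞/∞ each time):
Eventually get 2!/(2e^x) → 0

Answer: 0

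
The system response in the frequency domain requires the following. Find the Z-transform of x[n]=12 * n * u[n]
Z{n*u[n]}=z/(z-1)^2
By linearity: Z{12*n*u[n]}=12z/(z-1)^2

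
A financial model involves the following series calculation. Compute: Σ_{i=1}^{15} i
Using formula: Σ i^1=n(n + 1)/2=15·16/2=120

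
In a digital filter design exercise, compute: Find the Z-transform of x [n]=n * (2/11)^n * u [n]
Using the property Z{n * a^n * u[n]}=az/(z-a)^2
With a=2/11: X(z)=(2/11)z/(z - 2/11)^2, |z| > 2/11

Answer: (2/11)z/(z - 2/11)^2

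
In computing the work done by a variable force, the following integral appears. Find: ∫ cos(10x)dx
Using substitution u=10x: ∫ cos(u) du/10=sin(u)/10 + C

Answer: (1/10)sin(10x) + C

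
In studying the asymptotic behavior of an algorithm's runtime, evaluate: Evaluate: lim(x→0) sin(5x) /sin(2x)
sin(u) ≈ u for small u:
sin(5x)/sin(2x) ≈ 5x/(2x) = 5/2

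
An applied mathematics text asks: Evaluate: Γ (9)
Γ(n)=(n-1)! for positive integers
Γ(9)=8!=40320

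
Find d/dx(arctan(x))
d/dx[arctan(u)]=u'/(1 + u²), u=x, u'=1

Answer: 1/(1 + x²)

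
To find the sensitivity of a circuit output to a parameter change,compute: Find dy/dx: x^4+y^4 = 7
Differentiate: 4x^3+4y^3·(dy/dx) = 0
dy/dx = -4x^3/(4y^3)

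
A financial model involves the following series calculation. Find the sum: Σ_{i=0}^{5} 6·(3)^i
Geometric series: S = a(1 - r^n)/(1 - r)
a = 6, r = 3, n = 6
S = 6(1-729)/-2 = 2184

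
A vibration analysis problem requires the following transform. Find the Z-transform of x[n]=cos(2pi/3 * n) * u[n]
Z{cos(w0*n)*u[n]}=z(z - cos(w0))/(z^2 - 2z*cos(w0) + 1)
With w0=2pi/3: X(z)=z(z - cos(2pi/3))/(z^2 - 2z*cos(2pi/3) + 1)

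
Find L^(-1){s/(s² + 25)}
L^(-1){s/(s²+w²)}=cos(wt)
Here w=5

Answer: cos(5t)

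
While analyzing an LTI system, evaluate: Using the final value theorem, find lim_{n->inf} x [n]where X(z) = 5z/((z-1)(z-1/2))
Final value theorem: lim x[n] = lim_{z->1} (z-1)*X(z)
(z-1)*X(z) = 5z/(z-1/2)
As z->1: 5/(1 - 1/2) = 5/(1/2) = 10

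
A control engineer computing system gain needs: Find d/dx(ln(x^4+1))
Chain rule: d/dx[ln(u)] = u'/u where u = x^4 + 1
u' = 4x^3

Answer: (4x^3)/(x^4 + 1)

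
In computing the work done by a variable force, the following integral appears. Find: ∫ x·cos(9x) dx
By parts: u=x, dv=cos(9x) dx
du=dx, v=sin(9x)/9
=x·sin(9x)/9 + cos(9x)/9² + C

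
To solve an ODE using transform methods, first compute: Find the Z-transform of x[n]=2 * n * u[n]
Z{n*u[n]} = z/(z-1)^2
By linearity: Z{2*n*u[n]} = 2z/(z-1)^2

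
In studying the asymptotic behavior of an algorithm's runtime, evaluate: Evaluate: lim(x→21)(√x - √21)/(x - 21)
Multiply by conjugate (√x+√21)/(√x+√21):
=(x - 21)/((x - 21)(√x+√21))=1/(√x+√21)
As x → 21: 1/(2√21)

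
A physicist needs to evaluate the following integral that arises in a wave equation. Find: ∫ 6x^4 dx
Using power rule: ∫ 6x^4 dx = 6/5 x^5 + C = (6/5)x^5 + C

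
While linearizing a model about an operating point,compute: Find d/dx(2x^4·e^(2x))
Product rule: (fg)' = f'g + fg'
f = 2x^4, f' = 8x^3
g = e^(2x), g' = 2·e^(2x)

Answer: 8x^3·e^(2x) + 4x^4·e^(2x)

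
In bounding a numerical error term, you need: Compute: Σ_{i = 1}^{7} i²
Using formula: Σ i^2=n(n+1)(2n+1)/6=7·8·15/6=140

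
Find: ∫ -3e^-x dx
Since d/dx[e^-x] = - e^-x, we get 3e^-x + C

Answer: 3e^-x + C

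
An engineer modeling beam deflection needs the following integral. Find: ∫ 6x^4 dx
Using power rule: ∫ 6x^4 dx=6/5 x^5+C=(6/5)x^5+C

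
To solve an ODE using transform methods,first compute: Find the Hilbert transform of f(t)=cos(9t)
The Hilbert transform shifts each frequency component by -pi/2.
H{cos(wt)}=sin(wt)
With w=9: H{cos(9t)}=sin(9t)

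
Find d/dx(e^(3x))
Chain rule: d/dx[e^u]=e^u · u' where u=3x
u'=3

Answer: 3·e^(3x)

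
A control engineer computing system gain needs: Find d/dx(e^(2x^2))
Chain rule: d/dx[e^u]=e^u · u' where u=2x^2
u'=4x

Answer: 4x·e^(2x^2)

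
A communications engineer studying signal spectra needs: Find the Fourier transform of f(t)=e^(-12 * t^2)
The Fourier transform of a Gaussian e^(-a * t^2) is sqrt(pi/a) * e^(-omega^2/(4a)).
With a=12: F(omega)=sqrt(pi/12) * e^(-omega^2/48)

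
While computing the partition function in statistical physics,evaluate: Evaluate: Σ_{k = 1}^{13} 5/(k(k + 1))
Partial fractions: 5/(k(k + 1))=5/k - 5/(k + 1)
Telescoping sum: 5(1 - 1/14)=5·13/14

Answer: 65/14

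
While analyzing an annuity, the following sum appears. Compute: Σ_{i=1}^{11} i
Using formula: Σ i^1=n(n + 1)/2=11·12/2=66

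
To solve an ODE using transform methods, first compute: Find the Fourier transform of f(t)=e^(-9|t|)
Using the standard pair: F{e^(-a|t|)} = 2a/(a^2 + omega^2)
With a = 9: F(omega) = 18/(81 + omega^2)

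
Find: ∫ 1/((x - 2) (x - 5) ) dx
Partial fractions: 1/((x-2)(x-5)) = A/(x-2)+B/(x-5)
A = -1/3, B = 1/3
∫ [-1/3· 1/(x-2)+1/3· 1/(x-5)] dx
= (1/3)[ln|x-5| - ln|x-2|]+C

Answer: (1/3)·ln|(x-5)/(x-2)|+C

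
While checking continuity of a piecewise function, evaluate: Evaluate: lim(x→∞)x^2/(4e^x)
Apply L'Hôpital 2 times (∞/∞ each time):
Eventually get 2!/(4e^x) → 0

Answer: 0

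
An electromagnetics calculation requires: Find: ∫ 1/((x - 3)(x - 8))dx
Partial fractions: 1/((x-3)(x-8))=A/(x-3)+B/(x-8)
A=-1/5, B=1/5
∫ [-1/5· 1/(x-3)+1/5· 1/(x-8)] dx
=(1/5)[ln|x-8| - ln|x-3|]+C

Answer: (1/5)·ln|(x-8)/(x-3)|+C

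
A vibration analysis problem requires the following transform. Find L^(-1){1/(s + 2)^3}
L^(-1){1/(s-a)^n} = t^(n-1)·e^(at)/(n-1)!
Here a = -2, n = 3: t^2·e^(-2t)/2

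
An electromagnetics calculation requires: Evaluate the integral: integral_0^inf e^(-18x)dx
integral_0^inf e^(-18x) dx=[-1/18 * e^(-18x)]_0^inf
=0 - (-1/18)=1/18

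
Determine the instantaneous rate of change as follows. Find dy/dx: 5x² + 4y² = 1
Differentiate: 10x+8y·(dy/dx)=0
dy/dx=-10x/(8y)=-(5/4)·(x/y)

Answer: dy/dx=-(5/4)·(x/y)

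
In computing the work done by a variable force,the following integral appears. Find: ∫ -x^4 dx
Using power rule: ∫ -x^4 dx = -1/5 x^5 + C = (-1/5)x^5 + C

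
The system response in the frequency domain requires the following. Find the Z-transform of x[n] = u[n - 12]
Using the time-shift property: Z{u[n-12]} = z^(-12) * z/(z-1)
= z^(-11)/(z-1)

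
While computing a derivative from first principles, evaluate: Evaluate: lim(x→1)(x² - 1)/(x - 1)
Factor: (x² - 1) = (x-1)(x+1)
Cancel (x-1): lim(x→1) (x+1) = 2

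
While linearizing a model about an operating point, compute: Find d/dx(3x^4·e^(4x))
Product rule: (fg)' = f'g + fg'
f = 3x^4, f' = 12x^3
g = e^(4x), g' = 4·e^(4x)

Answer: 12x^3·e^(4x) + 12x^4·e^(4x)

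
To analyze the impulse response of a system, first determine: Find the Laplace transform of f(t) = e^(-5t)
L{e^(at)} = 1/(s-a)
L{e^(-5t)} = 1/(s + 5)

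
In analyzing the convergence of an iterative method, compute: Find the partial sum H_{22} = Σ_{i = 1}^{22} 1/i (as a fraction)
H_22=1 + 1/2 + 1/3 + ... + 1/22
=19093197/5173168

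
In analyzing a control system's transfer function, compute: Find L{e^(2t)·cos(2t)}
First shifting: L{e^(at)f(t)}=F(s-a)
L{cos(2t)}=s/(s² + 4)
Shift: (s-2)/((s-2)² + 4)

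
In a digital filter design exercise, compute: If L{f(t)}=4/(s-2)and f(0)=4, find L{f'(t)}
L{f'(t)}=s·F(s) - f(0)=4s/(s-2)-4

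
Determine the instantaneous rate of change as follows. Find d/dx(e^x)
Chain rule: d/dx[e^u]=e^u · u' where u=x
u'=1

Answer: 1·e^x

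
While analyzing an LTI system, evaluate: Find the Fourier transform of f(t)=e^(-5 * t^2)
The Fourier transform of a Gaussian e^(-a * t^2) is sqrt(pi/a) * e^(-omega^2/(4a)).
With a=5: F(omega)=sqrt(pi/5) * e^(-omega^2/20)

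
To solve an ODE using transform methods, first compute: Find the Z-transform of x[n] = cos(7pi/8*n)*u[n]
Z{cos(w0 * n) * u[n]}=z(z - cos(w0))/(z^2-2z * cos(w0)+1)
With w0=7pi/8: X(z)=z(z - cos(7pi/8))/(z^2-2z * cos(7pi/8)+1)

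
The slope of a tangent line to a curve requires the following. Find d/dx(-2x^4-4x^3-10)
Power rule: d/dx(ax^n) = n·a·x^(n-1)
Term by term: -8·x^3-12·x^2

Answer: -8x^3-12x^2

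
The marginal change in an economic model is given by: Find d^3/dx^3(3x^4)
Apply power rule 3 times:
d^1: 12x^3
d^2: 36x^2
d^3: 72x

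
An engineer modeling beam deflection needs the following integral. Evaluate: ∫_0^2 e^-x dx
Antiderivative: -e^-x
Evaluate: -(e^-2 - 1)

Answer: (e^-2 - 1)/(-1)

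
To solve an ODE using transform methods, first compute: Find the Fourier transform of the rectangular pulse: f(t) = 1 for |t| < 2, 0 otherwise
F(omega)=integral from -2 to 2 of e^(-j * omega * t) dt
=2 * sin(2 * omega)/omega=4 * sinc(2 * omega/pi)

Answer: 2 * sin(2 * omega)/omega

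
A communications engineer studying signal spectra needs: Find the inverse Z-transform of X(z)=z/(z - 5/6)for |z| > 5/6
Standard pair: z/(z-a) <-> a^n*u[n] for causal signals
With a=5/6: x[n]=(5/6)^n*u[n]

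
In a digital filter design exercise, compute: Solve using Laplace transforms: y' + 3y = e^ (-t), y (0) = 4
Take L: sY - 4 + 3Y = 1/(s + 1)
Y(s + 3) = 1/(s + 1) + 4
Y = 1/((s + 1)(s + 3)) + 4/(s + 3)
Partial fractions: 1/((s + 1)(s + 3)) = (1/2)/(s + 1) - (1/2)/(s + 3)
So Y = (1/2)/(s + 1) + (7/2)/(s + 3)
Inverse Laplace transform (L^(-1){1/(s + 1)} = e^(-t), L^(-1){1/(s + 3)} = e^(-3t)):

Answer: y(t) = (1/2)·e^(-t) + (7/2)·e^(-3t)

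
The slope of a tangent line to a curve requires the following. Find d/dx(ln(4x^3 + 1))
Chain rule: d/dx[ln(u)] = u'/u where u = 4x^3 + 1
u' = 12x^2

Answer: (12x^2)/(4x^3 + 1)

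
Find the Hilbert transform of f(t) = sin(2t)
The Hilbert transform shifts each frequency component by -pi/2.
H{sin(wt)} = -cos(wt)
With w = 2: H{sin(2t)} = -cos(2t)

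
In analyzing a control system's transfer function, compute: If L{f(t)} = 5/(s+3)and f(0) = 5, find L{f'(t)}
L{f'(t)}=s·F(s) - f(0)=5s/(s + 3) - 5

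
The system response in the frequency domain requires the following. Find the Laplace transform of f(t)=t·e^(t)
L{t·e^(at)} = 1/(s-a)²
L{t·e^(t)} = 1/(s-1)²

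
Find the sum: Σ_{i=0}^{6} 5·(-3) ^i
Geometric series: S=a(1 - r^n)/(1 - r)
a=5, r=-3, n=7
S=5(1 + 2187)/4=2735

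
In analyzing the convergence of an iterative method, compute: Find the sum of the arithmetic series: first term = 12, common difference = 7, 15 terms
Last term: a_n=12 + (15 - 1)·7=110
Sum=n(a_1 + a_n)/2=15(12 + 110)/2=915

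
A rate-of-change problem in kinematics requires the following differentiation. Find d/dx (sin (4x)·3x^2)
Product rule: (fg)'=f'g+fg'
f=sin(4x), f'=4·cos(4x)
g=3x^2, g'=6x

Answer: 12·cos(4x)·x^2+6·sin(4x)·x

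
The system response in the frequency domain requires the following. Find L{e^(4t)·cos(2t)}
First shifting: L{e^(at)f(t)} = F(s-a)
L{cos(2t)} = s/(s² + 4)
Shift: (s-4)/((s-4)² + 4)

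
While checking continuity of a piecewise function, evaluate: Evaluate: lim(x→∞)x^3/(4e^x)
Apply L'Hôpital 3 times (∞/∞ each time):
Eventually get 3!/(4e^x) → 0

Answer: 0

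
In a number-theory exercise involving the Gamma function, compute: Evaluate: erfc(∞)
erfc(x) = 1 - erf(x); erfc(∞) = 1 - erf(∞) = 1 - 1 = 0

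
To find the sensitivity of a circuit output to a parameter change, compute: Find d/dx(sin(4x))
Chain rule: d/dx[sin(u)]=cos(u)·u' where u=4x
u'=4

Answer: 4·cos(4x)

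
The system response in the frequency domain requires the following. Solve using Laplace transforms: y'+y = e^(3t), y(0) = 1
Take L: sY - 1+Y = 1/(s-3)
Y(s+1) = 1/(s-3)+1
Y = 1/((s-3)(s+1))+1/(s+1)
Partial fractions: 1/((s-3)(s+1)) = (1/4)/(s-3) - (1/4)/(s+1)
So Y = (1/4)/(s-3)+(3/4)/(s+1)
Inverse Laplace transform (L^(-1){1/(s-3)} = e^(3t), L^(-1){1/(s+1)} = e^(-t)):

Answer: y(t) = (1/4)·e^(3t)+(3/4)·e^(-t)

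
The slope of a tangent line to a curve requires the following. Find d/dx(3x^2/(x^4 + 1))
Quotient rule: (f/g)'=(f'g - fg')/g²
f=3x^2, f'=6x
g=x^4+1, g'=4x^3

Answer: (6x·(x^4+1)-12x^5)/(x^4+1)²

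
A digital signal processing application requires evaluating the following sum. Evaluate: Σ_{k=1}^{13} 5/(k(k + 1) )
Partial fractions: 5/(k(k+1))=5/k - 5/(k+1)
Telescoping sum: 5(1-1/14)=5·13/14

Answer: 65/14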